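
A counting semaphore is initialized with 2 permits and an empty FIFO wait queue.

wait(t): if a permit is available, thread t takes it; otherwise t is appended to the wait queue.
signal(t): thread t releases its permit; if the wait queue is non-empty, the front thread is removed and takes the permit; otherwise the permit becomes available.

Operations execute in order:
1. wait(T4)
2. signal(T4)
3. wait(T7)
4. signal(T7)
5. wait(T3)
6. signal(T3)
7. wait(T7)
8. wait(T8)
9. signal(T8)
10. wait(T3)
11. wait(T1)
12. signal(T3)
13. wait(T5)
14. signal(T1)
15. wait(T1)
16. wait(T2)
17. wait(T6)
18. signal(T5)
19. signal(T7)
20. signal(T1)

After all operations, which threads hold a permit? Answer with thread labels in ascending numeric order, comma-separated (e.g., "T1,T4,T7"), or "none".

Step 1: wait(T4) -> count=1 queue=[] holders={T4}
Step 2: signal(T4) -> count=2 queue=[] holders={none}
Step 3: wait(T7) -> count=1 queue=[] holders={T7}
Step 4: signal(T7) -> count=2 queue=[] holders={none}
Step 5: wait(T3) -> count=1 queue=[] holders={T3}
Step 6: signal(T3) -> count=2 queue=[] holders={none}
Step 7: wait(T7) -> count=1 queue=[] holders={T7}
Step 8: wait(T8) -> count=0 queue=[] holders={T7,T8}
Step 9: signal(T8) -> count=1 queue=[] holders={T7}
Step 10: wait(T3) -> count=0 queue=[] holders={T3,T7}
Step 11: wait(T1) -> count=0 queue=[T1] holders={T3,T7}
Step 12: signal(T3) -> count=0 queue=[] holders={T1,T7}
Step 13: wait(T5) -> count=0 queue=[T5] holders={T1,T7}
Step 14: signal(T1) -> count=0 queue=[] holders={T5,T7}
Step 15: wait(T1) -> count=0 queue=[T1] holders={T5,T7}
Step 16: wait(T2) -> count=0 queue=[T1,T2] holders={T5,T7}
Step 17: wait(T6) -> count=0 queue=[T1,T2,T6] holders={T5,T7}
Step 18: signal(T5) -> count=0 queue=[T2,T6] holders={T1,T7}
Step 19: signal(T7) -> count=0 queue=[T6] holders={T1,T2}
Step 20: signal(T1) -> count=0 queue=[] holders={T2,T6}
Final holders: T2,T6

Answer: T2,T6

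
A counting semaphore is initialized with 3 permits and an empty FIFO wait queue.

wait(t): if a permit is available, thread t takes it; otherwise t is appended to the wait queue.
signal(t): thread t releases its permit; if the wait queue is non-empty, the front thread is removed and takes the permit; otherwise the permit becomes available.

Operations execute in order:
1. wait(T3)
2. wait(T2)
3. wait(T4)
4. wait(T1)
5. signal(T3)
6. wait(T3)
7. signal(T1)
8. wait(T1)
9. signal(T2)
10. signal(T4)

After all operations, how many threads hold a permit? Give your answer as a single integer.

Step 1: wait(T3) -> count=2 queue=[] holders={T3}
Step 2: wait(T2) -> count=1 queue=[] holders={T2,T3}
Step 3: wait(T4) -> count=0 queue=[] holders={T2,T3,T4}
Step 4: wait(T1) -> count=0 queue=[T1] holders={T2,T3,T4}
Step 5: signal(T3) -> count=0 queue=[] holders={T1,T2,T4}
Step 6: wait(T3) -> count=0 queue=[T3] holders={T1,T2,T4}
Step 7: signal(T1) -> count=0 queue=[] holders={T2,T3,T4}
Step 8: wait(T1) -> count=0 queue=[T1] holders={T2,T3,T4}
Step 9: signal(T2) -> count=0 queue=[] holders={T1,T3,T4}
Step 10: signal(T4) -> count=1 queue=[] holders={T1,T3}
Final holders: {T1,T3} -> 2 thread(s)

Answer: 2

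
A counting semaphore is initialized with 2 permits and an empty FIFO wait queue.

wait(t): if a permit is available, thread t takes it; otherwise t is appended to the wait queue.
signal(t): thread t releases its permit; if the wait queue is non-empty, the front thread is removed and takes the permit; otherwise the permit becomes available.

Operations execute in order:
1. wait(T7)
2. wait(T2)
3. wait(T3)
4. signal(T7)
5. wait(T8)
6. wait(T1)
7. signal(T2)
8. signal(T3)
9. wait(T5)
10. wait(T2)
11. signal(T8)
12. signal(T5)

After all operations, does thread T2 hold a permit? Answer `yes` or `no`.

Step 1: wait(T7) -> count=1 queue=[] holders={T7}
Step 2: wait(T2) -> count=0 queue=[] holders={T2,T7}
Step 3: wait(T3) -> count=0 queue=[T3] holders={T2,T7}
Step 4: signal(T7) -> count=0 queue=[] holders={T2,T3}
Step 5: wait(T8) -> count=0 queue=[T8] holders={T2,T3}
Step 6: wait(T1) -> count=0 queue=[T8,T1] holders={T2,T3}
Step 7: signal(T2) -> count=0 queue=[T1] holders={T3,T8}
Step 8: signal(T3) -> count=0 queue=[] holders={T1,T8}
Step 9: wait(T5) -> count=0 queue=[T5] holders={T1,T8}
Step 10: wait(T2) -> count=0 queue=[T5,T2] holders={T1,T8}
Step 11: signal(T8) -> count=0 queue=[T2] holders={T1,T5}
Step 12: signal(T5) -> count=0 queue=[] holders={T1,T2}
Final holders: {T1,T2} -> T2 in holders

Answer: yes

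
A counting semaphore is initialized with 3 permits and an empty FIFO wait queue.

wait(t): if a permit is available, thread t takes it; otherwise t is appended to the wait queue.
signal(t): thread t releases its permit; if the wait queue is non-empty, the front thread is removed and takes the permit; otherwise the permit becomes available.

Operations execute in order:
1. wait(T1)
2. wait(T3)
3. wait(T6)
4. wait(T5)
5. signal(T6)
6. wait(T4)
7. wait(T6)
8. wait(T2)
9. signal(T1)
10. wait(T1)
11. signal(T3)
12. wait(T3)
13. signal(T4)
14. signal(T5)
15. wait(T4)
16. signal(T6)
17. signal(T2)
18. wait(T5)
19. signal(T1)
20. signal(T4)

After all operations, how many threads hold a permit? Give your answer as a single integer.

Step 1: wait(T1) -> count=2 queue=[] holders={T1}
Step 2: wait(T3) -> count=1 queue=[] holders={T1,T3}
Step 3: wait(T6) -> count=0 queue=[] holders={T1,T3,T6}
Step 4: wait(T5) -> count=0 queue=[T5] holders={T1,T3,T6}
Step 5: signal(T6) -> count=0 queue=[] holders={T1,T3,T5}
Step 6: wait(T4) -> count=0 queue=[T4] holders={T1,T3,T5}
Step 7: wait(T6) -> count=0 queue=[T4,T6] holders={T1,T3,T5}
Step 8: wait(T2) -> count=0 queue=[T4,T6,T2] holders={T1,T3,T5}
Step 9: signal(T1) -> count=0 queue=[T6,T2] holders={T3,T4,T5}
Step 10: wait(T1) -> count=0 queue=[T6,T2,T1] holders={T3,T4,T5}
Step 11: signal(T3) -> count=0 queue=[T2,T1] holders={T4,T5,T6}
Step 12: wait(T3) -> count=0 queue=[T2,T1,T3] holders={T4,T5,T6}
Step 13: signal(T4) -> count=0 queue=[T1,T3] holders={T2,T5,T6}
Step 14: signal(T5) -> count=0 queue=[T3] holders={T1,T2,T6}
Step 15: wait(T4) -> count=0 queue=[T3,T4] holders={T1,T2,T6}
Step 16: signal(T6) -> count=0 queue=[T4] holders={T1,T2,T3}
Step 17: signal(T2) -> count=0 queue=[] holders={T1,T3,T4}
Step 18: wait(T5) -> count=0 queue=[T5] holders={T1,T3,T4}
Step 19: signal(T1) -> count=0 queue=[] holders={T3,T4,T5}
Step 20: signal(T4) -> count=1 queue=[] holders={T3,T5}
Final holders: {T3,T5} -> 2 thread(s)

Answer: 2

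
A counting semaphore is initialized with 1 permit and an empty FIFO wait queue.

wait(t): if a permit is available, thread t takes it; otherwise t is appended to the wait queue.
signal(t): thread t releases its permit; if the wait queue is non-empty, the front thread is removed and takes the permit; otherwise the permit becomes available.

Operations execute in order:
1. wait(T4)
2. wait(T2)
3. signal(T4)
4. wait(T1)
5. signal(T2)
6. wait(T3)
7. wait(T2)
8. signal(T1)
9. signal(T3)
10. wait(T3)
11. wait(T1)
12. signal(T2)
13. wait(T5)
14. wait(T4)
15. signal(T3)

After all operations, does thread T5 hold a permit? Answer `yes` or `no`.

Answer: no

Derivation:
Step 1: wait(T4) -> count=0 queue=[] holders={T4}
Step 2: wait(T2) -> count=0 queue=[T2] holders={T4}
Step 3: signal(T4) -> count=0 queue=[] holders={T2}
Step 4: wait(T1) -> count=0 queue=[T1] holders={T2}
Step 5: signal(T2) -> count=0 queue=[] holders={T1}
Step 6: wait(T3) -> count=0 queue=[T3] holders={T1}
Step 7: wait(T2) -> count=0 queue=[T3,T2] holders={T1}
Step 8: signal(T1) -> count=0 queue=[T2] holders={T3}
Step 9: signal(T3) -> count=0 queue=[] holders={T2}
Step 10: wait(T3) -> count=0 queue=[T3] holders={T2}
Step 11: wait(T1) -> count=0 queue=[T3,T1] holders={T2}
Step 12: signal(T2) -> count=0 queue=[T1] holders={T3}
Step 13: wait(T5) -> count=0 queue=[T1,T5] holders={T3}
Step 14: wait(T4) -> count=0 queue=[T1,T5,T4] holders={T3}
Step 15: signal(T3) -> count=0 queue=[T5,T4] holders={T1}
Final holders: {T1} -> T5 not in holders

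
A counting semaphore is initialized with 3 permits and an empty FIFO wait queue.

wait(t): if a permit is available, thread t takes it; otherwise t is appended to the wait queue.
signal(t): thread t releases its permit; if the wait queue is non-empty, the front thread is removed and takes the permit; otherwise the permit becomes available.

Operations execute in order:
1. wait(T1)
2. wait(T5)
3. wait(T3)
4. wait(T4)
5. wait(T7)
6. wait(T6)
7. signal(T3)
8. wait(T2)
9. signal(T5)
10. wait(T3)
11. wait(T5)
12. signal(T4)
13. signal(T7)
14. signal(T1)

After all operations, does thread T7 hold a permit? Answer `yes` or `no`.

Answer: no

Derivation:
Step 1: wait(T1) -> count=2 queue=[] holders={T1}
Step 2: wait(T5) -> count=1 queue=[] holders={T1,T5}
Step 3: wait(T3) -> count=0 queue=[] holders={T1,T3,T5}
Step 4: wait(T4) -> count=0 queue=[T4] holders={T1,T3,T5}
Step 5: wait(T7) -> count=0 queue=[T4,T7] holders={T1,T3,T5}
Step 6: wait(T6) -> count=0 queue=[T4,T7,T6] holders={T1,T3,T5}
Step 7: signal(T3) -> count=0 queue=[T7,T6] holders={T1,T4,T5}
Step 8: wait(T2) -> count=0 queue=[T7,T6,T2] holders={T1,T4,T5}
Step 9: signal(T5) -> count=0 queue=[T6,T2] holders={T1,T4,T7}
Step 10: wait(T3) -> count=0 queue=[T6,T2,T3] holders={T1,T4,T7}
Step 11: wait(T5) -> count=0 queue=[T6,T2,T3,T5] holders={T1,T4,T7}
Step 12: signal(T4) -> count=0 queue=[T2,T3,T5] holders={T1,T6,T7}
Step 13: signal(T7) -> count=0 queue=[T3,T5] holders={T1,T2,T6}
Step 14: signal(T1) -> count=0 queue=[T5] holders={T2,T3,T6}
Final holders: {T2,T3,T6} -> T7 not in holders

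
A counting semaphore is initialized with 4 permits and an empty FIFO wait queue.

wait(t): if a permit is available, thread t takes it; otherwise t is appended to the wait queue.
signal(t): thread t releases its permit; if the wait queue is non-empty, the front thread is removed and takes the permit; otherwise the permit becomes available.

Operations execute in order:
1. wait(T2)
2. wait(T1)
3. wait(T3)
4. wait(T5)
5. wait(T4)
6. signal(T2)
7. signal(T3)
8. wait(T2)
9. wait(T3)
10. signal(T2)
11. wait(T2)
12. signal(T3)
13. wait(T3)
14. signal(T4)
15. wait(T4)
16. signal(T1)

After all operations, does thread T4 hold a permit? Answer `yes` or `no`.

Step 1: wait(T2) -> count=3 queue=[] holders={T2}
Step 2: wait(T1) -> count=2 queue=[] holders={T1,T2}
Step 3: wait(T3) -> count=1 queue=[] holders={T1,T2,T3}
Step 4: wait(T5) -> count=0 queue=[] holders={T1,T2,T3,T5}
Step 5: wait(T4) -> count=0 queue=[T4] holders={T1,T2,T3,T5}
Step 6: signal(T2) -> count=0 queue=[] holders={T1,T3,T4,T5}
Step 7: signal(T3) -> count=1 queue=[] holders={T1,T4,T5}
Step 8: wait(T2) -> count=0 queue=[] holders={T1,T2,T4,T5}
Step 9: wait(T3) -> count=0 queue=[T3] holders={T1,T2,T4,T5}
Step 10: signal(T2) -> count=0 queue=[] holders={T1,T3,T4,T5}
Step 11: wait(T2) -> count=0 queue=[T2] holders={T1,T3,T4,T5}
Step 12: signal(T3) -> count=0 queue=[] holders={T1,T2,T4,T5}
Step 13: wait(T3) -> count=0 queue=[T3] holders={T1,T2,T4,T5}
Step 14: signal(T4) -> count=0 queue=[] holders={T1,T2,T3,T5}
Step 15: wait(T4) -> count=0 queue=[T4] holders={T1,T2,T3,T5}
Step 16: signal(T1) -> count=0 queue=[] holders={T2,T3,T4,T5}
Final holders: {T2,T3,T4,T5} -> T4 in holders

Answer: yes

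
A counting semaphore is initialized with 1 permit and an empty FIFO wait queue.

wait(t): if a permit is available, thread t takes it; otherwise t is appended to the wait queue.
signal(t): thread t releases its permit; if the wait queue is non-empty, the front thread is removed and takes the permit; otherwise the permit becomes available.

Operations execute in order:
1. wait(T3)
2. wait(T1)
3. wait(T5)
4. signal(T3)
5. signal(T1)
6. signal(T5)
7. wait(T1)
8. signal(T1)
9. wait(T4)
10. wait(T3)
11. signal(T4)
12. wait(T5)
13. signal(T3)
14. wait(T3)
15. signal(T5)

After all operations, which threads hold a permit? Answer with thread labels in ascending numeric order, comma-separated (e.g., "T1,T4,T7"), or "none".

Step 1: wait(T3) -> count=0 queue=[] holders={T3}
Step 2: wait(T1) -> count=0 queue=[T1] holders={T3}
Step 3: wait(T5) -> count=0 queue=[T1,T5] holders={T3}
Step 4: signal(T3) -> count=0 queue=[T5] holders={T1}
Step 5: signal(T1) -> count=0 queue=[] holders={T5}
Step 6: signal(T5) -> count=1 queue=[] holders={none}
Step 7: wait(T1) -> count=0 queue=[] holders={T1}
Step 8: signal(T1) -> count=1 queue=[] holders={none}
Step 9: wait(T4) -> count=0 queue=[] holders={T4}
Step 10: wait(T3) -> count=0 queue=[T3] holders={T4}
Step 11: signal(T4) -> count=0 queue=[] holders={T3}
Step 12: wait(T5) -> count=0 queue=[T5] holders={T3}
Step 13: signal(T3) -> count=0 queue=[] holders={T5}
Step 14: wait(T3) -> count=0 queue=[T3] holders={T5}
Step 15: signal(T5) -> count=0 queue=[] holders={T3}
Final holders: T3

Answer: T3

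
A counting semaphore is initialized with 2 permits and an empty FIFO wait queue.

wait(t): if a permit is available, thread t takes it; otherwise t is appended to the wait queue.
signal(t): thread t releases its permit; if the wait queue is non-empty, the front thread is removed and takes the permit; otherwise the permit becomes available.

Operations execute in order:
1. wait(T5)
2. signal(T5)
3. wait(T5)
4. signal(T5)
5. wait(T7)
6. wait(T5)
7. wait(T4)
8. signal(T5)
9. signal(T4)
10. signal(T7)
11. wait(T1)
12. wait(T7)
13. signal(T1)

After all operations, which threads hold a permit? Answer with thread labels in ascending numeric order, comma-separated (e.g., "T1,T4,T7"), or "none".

Answer: T7

Derivation:
Step 1: wait(T5) -> count=1 queue=[] holders={T5}
Step 2: signal(T5) -> count=2 queue=[] holders={none}
Step 3: wait(T5) -> count=1 queue=[] holders={T5}
Step 4: signal(T5) -> count=2 queue=[] holders={none}
Step 5: wait(T7) -> count=1 queue=[] holders={T7}
Step 6: wait(T5) -> count=0 queue=[] holders={T5,T7}
Step 7: wait(T4) -> count=0 queue=[T4] holders={T5,T7}
Step 8: signal(T5) -> count=0 queue=[] holders={T4,T7}
Step 9: signal(T4) -> count=1 queue=[] holders={T7}
Step 10: signal(T7) -> count=2 queue=[] holders={none}
Step 11: wait(T1) -> count=1 queue=[] holders={T1}
Step 12: wait(T7) -> count=0 queue=[] holders={T1,T7}
Step 13: signal(T1) -> count=1 queue=[] holders={T7}
Final holders: T7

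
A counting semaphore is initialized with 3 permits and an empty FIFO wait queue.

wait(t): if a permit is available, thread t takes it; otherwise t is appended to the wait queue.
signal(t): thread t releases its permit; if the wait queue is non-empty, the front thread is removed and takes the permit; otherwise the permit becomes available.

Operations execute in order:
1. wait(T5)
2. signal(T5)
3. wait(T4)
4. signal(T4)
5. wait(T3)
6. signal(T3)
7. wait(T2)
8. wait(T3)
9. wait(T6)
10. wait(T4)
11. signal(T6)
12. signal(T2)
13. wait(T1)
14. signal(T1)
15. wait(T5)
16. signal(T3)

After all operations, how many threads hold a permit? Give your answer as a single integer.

Step 1: wait(T5) -> count=2 queue=[] holders={T5}
Step 2: signal(T5) -> count=3 queue=[] holders={none}
Step 3: wait(T4) -> count=2 queue=[] holders={T4}
Step 4: signal(T4) -> count=3 queue=[] holders={none}
Step 5: wait(T3) -> count=2 queue=[] holders={T3}
Step 6: signal(T3) -> count=3 queue=[] holders={none}
Step 7: wait(T2) -> count=2 queue=[] holders={T2}
Step 8: wait(T3) -> count=1 queue=[] holders={T2,T3}
Step 9: wait(T6) -> count=0 queue=[] holders={T2,T3,T6}
Step 10: wait(T4) -> count=0 queue=[T4] holders={T2,T3,T6}
Step 11: signal(T6) -> count=0 queue=[] holders={T2,T3,T4}
Step 12: signal(T2) -> count=1 queue=[] holders={T3,T4}
Step 13: wait(T1) -> count=0 queue=[] holders={T1,T3,T4}
Step 14: signal(T1) -> count=1 queue=[] holders={T3,T4}
Step 15: wait(T5) -> count=0 queue=[] holders={T3,T4,T5}
Step 16: signal(T3) -> count=1 queue=[] holders={T4,T5}
Final holders: {T4,T5} -> 2 thread(s)

Answer: 2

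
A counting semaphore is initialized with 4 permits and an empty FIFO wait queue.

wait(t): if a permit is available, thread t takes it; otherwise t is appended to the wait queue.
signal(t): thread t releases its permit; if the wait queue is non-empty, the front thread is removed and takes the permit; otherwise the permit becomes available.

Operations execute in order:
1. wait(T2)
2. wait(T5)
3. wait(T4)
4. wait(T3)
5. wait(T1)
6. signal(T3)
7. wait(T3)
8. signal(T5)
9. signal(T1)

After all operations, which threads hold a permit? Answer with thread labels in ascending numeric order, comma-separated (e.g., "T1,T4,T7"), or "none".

Step 1: wait(T2) -> count=3 queue=[] holders={T2}
Step 2: wait(T5) -> count=2 queue=[] holders={T2,T5}
Step 3: wait(T4) -> count=1 queue=[] holders={T2,T4,T5}
Step 4: wait(T3) -> count=0 queue=[] holders={T2,T3,T4,T5}
Step 5: wait(T1) -> count=0 queue=[T1] holders={T2,T3,T4,T5}
Step 6: signal(T3) -> count=0 queue=[] holders={T1,T2,T4,T5}
Step 7: wait(T3) -> count=0 queue=[T3] holders={T1,T2,T4,T5}
Step 8: signal(T5) -> count=0 queue=[] holders={T1,T2,T3,T4}
Step 9: signal(T1) -> count=1 queue=[] holders={T2,T3,T4}
Final holders: T2,T3,T4

Answer: T2,T3,T4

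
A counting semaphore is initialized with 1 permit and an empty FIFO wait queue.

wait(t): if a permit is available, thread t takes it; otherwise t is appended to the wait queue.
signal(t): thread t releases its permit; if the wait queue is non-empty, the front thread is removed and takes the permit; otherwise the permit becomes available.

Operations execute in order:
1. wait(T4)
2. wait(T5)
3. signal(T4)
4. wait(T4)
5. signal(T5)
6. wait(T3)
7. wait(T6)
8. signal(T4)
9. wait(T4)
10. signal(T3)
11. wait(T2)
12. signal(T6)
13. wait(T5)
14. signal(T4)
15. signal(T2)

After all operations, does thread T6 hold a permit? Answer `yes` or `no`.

Answer: no

Derivation:
Step 1: wait(T4) -> count=0 queue=[] holders={T4}
Step 2: wait(T5) -> count=0 queue=[T5] holders={T4}
Step 3: signal(T4) -> count=0 queue=[] holders={T5}
Step 4: wait(T4) -> count=0 queue=[T4] holders={T5}
Step 5: signal(T5) -> count=0 queue=[] holders={T4}
Step 6: wait(T3) -> count=0 queue=[T3] holders={T4}
Step 7: wait(T6) -> count=0 queue=[T3,T6] holders={T4}
Step 8: signal(T4) -> count=0 queue=[T6] holders={T3}
Step 9: wait(T4) -> count=0 queue=[T6,T4] holders={T3}
Step 10: signal(T3) -> count=0 queue=[T4] holders={T6}
Step 11: wait(T2) -> count=0 queue=[T4,T2] holders={T6}
Step 12: signal(T6) -> count=0 queue=[T2] holders={T4}
Step 13: wait(T5) -> count=0 queue=[T2,T5] holders={T4}
Step 14: signal(T4) -> count=0 queue=[T5] holders={T2}
Step 15: signal(T2) -> count=0 queue=[] holders={T5}
Final holders: {T5} -> T6 not in holders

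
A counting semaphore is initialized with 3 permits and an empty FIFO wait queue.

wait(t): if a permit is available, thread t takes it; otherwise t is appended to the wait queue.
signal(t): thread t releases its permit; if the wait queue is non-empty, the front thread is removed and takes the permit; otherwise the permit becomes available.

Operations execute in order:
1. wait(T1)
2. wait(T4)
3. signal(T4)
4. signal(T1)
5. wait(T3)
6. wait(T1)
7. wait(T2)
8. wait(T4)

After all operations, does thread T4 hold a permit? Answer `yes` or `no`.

Answer: no

Derivation:
Step 1: wait(T1) -> count=2 queue=[] holders={T1}
Step 2: wait(T4) -> count=1 queue=[] holders={T1,T4}
Step 3: signal(T4) -> count=2 queue=[] holders={T1}
Step 4: signal(T1) -> count=3 queue=[] holders={none}
Step 5: wait(T3) -> count=2 queue=[] holders={T3}
Step 6: wait(T1) -> count=1 queue=[] holders={T1,T3}
Step 7: wait(T2) -> count=0 queue=[] holders={T1,T2,T3}
Step 8: wait(T4) -> count=0 queue=[T4] holders={T1,T2,T3}
Final holders: {T1,T2,T3} -> T4 not in holders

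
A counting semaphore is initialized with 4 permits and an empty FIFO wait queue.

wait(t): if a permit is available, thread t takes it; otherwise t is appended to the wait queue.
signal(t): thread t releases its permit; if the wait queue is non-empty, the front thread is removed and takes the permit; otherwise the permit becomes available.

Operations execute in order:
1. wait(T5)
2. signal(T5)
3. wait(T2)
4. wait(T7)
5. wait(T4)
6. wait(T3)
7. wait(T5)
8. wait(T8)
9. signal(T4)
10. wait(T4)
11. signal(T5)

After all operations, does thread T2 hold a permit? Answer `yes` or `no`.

Answer: yes

Derivation:
Step 1: wait(T5) -> count=3 queue=[] holders={T5}
Step 2: signal(T5) -> count=4 queue=[] holders={none}
Step 3: wait(T2) -> count=3 queue=[] holders={T2}
Step 4: wait(T7) -> count=2 queue=[] holders={T2,T7}
Step 5: wait(T4) -> count=1 queue=[] holders={T2,T4,T7}
Step 6: wait(T3) -> count=0 queue=[] holders={T2,T3,T4,T7}
Step 7: wait(T5) -> count=0 queue=[T5] holders={T2,T3,T4,T7}
Step 8: wait(T8) -> count=0 queue=[T5,T8] holders={T2,T3,T4,T7}
Step 9: signal(T4) -> count=0 queue=[T8] holders={T2,T3,T5,T7}
Step 10: wait(T4) -> count=0 queue=[T8,T4] holders={T2,T3,T5,T7}
Step 11: signal(T5) -> count=0 queue=[T4] holders={T2,T3,T7,T8}
Final holders: {T2,T3,T7,T8} -> T2 in holders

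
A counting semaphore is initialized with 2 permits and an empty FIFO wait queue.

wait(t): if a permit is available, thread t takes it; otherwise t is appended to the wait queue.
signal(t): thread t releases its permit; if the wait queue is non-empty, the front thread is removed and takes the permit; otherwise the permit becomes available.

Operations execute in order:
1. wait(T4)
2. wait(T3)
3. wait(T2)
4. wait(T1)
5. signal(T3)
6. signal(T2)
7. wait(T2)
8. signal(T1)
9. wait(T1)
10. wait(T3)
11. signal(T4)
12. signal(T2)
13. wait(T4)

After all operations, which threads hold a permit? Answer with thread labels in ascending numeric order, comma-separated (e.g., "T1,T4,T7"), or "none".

Step 1: wait(T4) -> count=1 queue=[] holders={T4}
Step 2: wait(T3) -> count=0 queue=[] holders={T3,T4}
Step 3: wait(T2) -> count=0 queue=[T2] holders={T3,T4}
Step 4: wait(T1) -> count=0 queue=[T2,T1] holders={T3,T4}
Step 5: signal(T3) -> count=0 queue=[T1] holders={T2,T4}
Step 6: signal(T2) -> count=0 queue=[] holders={T1,T4}
Step 7: wait(T2) -> count=0 queue=[T2] holders={T1,T4}
Step 8: signal(T1) -> count=0 queue=[] holders={T2,T4}
Step 9: wait(T1) -> count=0 queue=[T1] holders={T2,T4}
Step 10: wait(T3) -> count=0 queue=[T1,T3] holders={T2,T4}
Step 11: signal(T4) -> count=0 queue=[T3] holders={T1,T2}
Step 12: signal(T2) -> count=0 queue=[] holders={T1,T3}
Step 13: wait(T4) -> count=0 queue=[T4] holders={T1,T3}
Final holders: T1,T3

Answer: T1,T3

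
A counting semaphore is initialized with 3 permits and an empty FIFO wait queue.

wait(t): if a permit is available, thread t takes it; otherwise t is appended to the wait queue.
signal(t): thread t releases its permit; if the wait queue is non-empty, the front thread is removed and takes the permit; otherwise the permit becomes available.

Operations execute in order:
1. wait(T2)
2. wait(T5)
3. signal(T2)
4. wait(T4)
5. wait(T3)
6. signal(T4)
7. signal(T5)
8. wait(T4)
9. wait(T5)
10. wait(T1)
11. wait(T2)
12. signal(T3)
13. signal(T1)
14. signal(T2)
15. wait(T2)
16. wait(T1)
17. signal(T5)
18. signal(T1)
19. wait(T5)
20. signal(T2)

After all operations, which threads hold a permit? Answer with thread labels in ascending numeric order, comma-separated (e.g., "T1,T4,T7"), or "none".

Answer: T4,T5

Derivation:
Step 1: wait(T2) -> count=2 queue=[] holders={T2}
Step 2: wait(T5) -> count=1 queue=[] holders={T2,T5}
Step 3: signal(T2) -> count=2 queue=[] holders={T5}
Step 4: wait(T4) -> count=1 queue=[] holders={T4,T5}
Step 5: wait(T3) -> count=0 queue=[] holders={T3,T4,T5}
Step 6: signal(T4) -> count=1 queue=[] holders={T3,T5}
Step 7: signal(T5) -> count=2 queue=[] holders={T3}
Step 8: wait(T4) -> count=1 queue=[] holders={T3,T4}
Step 9: wait(T5) -> count=0 queue=[] holders={T3,T4,T5}
Step 10: wait(T1) -> count=0 queue=[T1] holders={T3,T4,T5}
Step 11: wait(T2) -> count=0 queue=[T1,T2] holders={T3,T4,T5}
Step 12: signal(T3) -> count=0 queue=[T2] holders={T1,T4,T5}
Step 13: signal(T1) -> count=0 queue=[] holders={T2,T4,T5}
Step 14: signal(T2) -> count=1 queue=[] holders={T4,T5}
Step 15: wait(T2) -> count=0 queue=[] holders={T2,T4,T5}
Step 16: wait(T1) -> count=0 queue=[T1] holders={T2,T4,T5}
Step 17: signal(T5) -> count=0 queue=[] holders={T1,T2,T4}
Step 18: signal(T1) -> count=1 queue=[] holders={T2,T4}
Step 19: wait(T5) -> count=0 queue=[] holders={T2,T4,T5}
Step 20: signal(T2) -> count=1 queue=[] holders={T4,T5}
Final holders: T4,T5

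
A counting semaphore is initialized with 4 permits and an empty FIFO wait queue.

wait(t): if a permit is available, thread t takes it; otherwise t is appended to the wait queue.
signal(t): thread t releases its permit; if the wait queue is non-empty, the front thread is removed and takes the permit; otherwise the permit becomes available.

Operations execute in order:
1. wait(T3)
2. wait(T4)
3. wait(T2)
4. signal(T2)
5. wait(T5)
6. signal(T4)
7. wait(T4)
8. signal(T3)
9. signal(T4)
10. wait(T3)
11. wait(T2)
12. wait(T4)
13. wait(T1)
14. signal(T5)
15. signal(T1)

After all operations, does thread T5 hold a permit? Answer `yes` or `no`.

Step 1: wait(T3) -> count=3 queue=[] holders={T3}
Step 2: wait(T4) -> count=2 queue=[] holders={T3,T4}
Step 3: wait(T2) -> count=1 queue=[] holders={T2,T3,T4}
Step 4: signal(T2) -> count=2 queue=[] holders={T3,T4}
Step 5: wait(T5) -> count=1 queue=[] holders={T3,T4,T5}
Step 6: signal(T4) -> count=2 queue=[] holders={T3,T5}
Step 7: wait(T4) -> count=1 queue=[] holders={T3,T4,T5}
Step 8: signal(T3) -> count=2 queue=[] holders={T4,T5}
Step 9: signal(T4) -> count=3 queue=[] holders={T5}
Step 10: wait(T3) -> count=2 queue=[] holders={T3,T5}
Step 11: wait(T2) -> count=1 queue=[] holders={T2,T3,T5}
Step 12: wait(T4) -> count=0 queue=[] holders={T2,T3,T4,T5}
Step 13: wait(T1) -> count=0 queue=[T1] holders={T2,T3,T4,T5}
Step 14: signal(T5) -> count=0 queue=[] holders={T1,T2,T3,T4}
Step 15: signal(T1) -> count=1 queue=[] holders={T2,T3,T4}
Final holders: {T2,T3,T4} -> T5 not in holders

Answer: no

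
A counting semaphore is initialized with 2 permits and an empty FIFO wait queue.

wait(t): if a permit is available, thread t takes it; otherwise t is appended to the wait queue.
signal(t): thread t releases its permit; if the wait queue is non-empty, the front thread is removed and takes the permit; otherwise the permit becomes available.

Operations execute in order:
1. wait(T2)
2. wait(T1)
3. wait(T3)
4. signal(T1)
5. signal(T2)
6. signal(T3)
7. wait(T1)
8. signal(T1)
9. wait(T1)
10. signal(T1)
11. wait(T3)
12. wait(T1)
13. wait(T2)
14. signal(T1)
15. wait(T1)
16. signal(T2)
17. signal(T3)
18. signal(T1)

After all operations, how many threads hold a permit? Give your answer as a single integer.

Answer: 0

Derivation:
Step 1: wait(T2) -> count=1 queue=[] holders={T2}
Step 2: wait(T1) -> count=0 queue=[] holders={T1,T2}
Step 3: wait(T3) -> count=0 queue=[T3] holders={T1,T2}
Step 4: signal(T1) -> count=0 queue=[] holders={T2,T3}
Step 5: signal(T2) -> count=1 queue=[] holders={T3}
Step 6: signal(T3) -> count=2 queue=[] holders={none}
Step 7: wait(T1) -> count=1 queue=[] holders={T1}
Step 8: signal(T1) -> count=2 queue=[] holders={none}
Step 9: wait(T1) -> count=1 queue=[] holders={T1}
Step 10: signal(T1) -> count=2 queue=[] holders={none}
Step 11: wait(T3) -> count=1 queue=[] holders={T3}
Step 12: wait(T1) -> count=0 queue=[] holders={T1,T3}
Step 13: wait(T2) -> count=0 queue=[T2] holders={T1,T3}
Step 14: signal(T1) -> count=0 queue=[] holders={T2,T3}
Step 15: wait(T1) -> count=0 queue=[T1] holders={T2,T3}
Step 16: signal(T2) -> count=0 queue=[] holders={T1,T3}
Step 17: signal(T3) -> count=1 queue=[] holders={T1}
Step 18: signal(T1) -> count=2 queue=[] holders={none}
Final holders: {none} -> 0 thread(s)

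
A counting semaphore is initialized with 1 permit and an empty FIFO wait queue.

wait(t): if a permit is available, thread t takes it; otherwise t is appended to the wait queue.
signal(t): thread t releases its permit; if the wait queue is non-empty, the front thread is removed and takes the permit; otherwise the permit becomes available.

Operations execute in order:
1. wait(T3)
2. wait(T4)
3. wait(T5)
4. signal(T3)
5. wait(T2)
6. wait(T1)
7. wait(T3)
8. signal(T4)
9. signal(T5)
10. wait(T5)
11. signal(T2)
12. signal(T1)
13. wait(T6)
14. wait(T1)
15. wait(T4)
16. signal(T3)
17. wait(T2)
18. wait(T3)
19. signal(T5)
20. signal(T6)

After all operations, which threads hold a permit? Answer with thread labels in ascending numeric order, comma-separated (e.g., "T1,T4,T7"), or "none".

Answer: T1

Derivation:
Step 1: wait(T3) -> count=0 queue=[] holders={T3}
Step 2: wait(T4) -> count=0 queue=[T4] holders={T3}
Step 3: wait(T5) -> count=0 queue=[T4,T5] holders={T3}
Step 4: signal(T3) -> count=0 queue=[T5] holders={T4}
Step 5: wait(T2) -> count=0 queue=[T5,T2] holders={T4}
Step 6: wait(T1) -> count=0 queue=[T5,T2,T1] holders={T4}
Step 7: wait(T3) -> count=0 queue=[T5,T2,T1,T3] holders={T4}
Step 8: signal(T4) -> count=0 queue=[T2,T1,T3] holders={T5}
Step 9: signal(T5) -> count=0 queue=[T1,T3] holders={T2}
Step 10: wait(T5) -> count=0 queue=[T1,T3,T5] holders={T2}
Step 11: signal(T2) -> count=0 queue=[T3,T5] holders={T1}
Step 12: signal(T1) -> count=0 queue=[T5] holders={T3}
Step 13: wait(T6) -> count=0 queue=[T5,T6] holders={T3}
Step 14: wait(T1) -> count=0 queue=[T5,T6,T1] holders={T3}
Step 15: wait(T4) -> count=0 queue=[T5,T6,T1,T4] holders={T3}
Step 16: signal(T3) -> count=0 queue=[T6,T1,T4] holders={T5}
Step 17: wait(T2) -> count=0 queue=[T6,T1,T4,T2] holders={T5}
Step 18: wait(T3) -> count=0 queue=[T6,T1,T4,T2,T3] holders={T5}
Step 19: signal(T5) -> count=0 queue=[T1,T4,T2,T3] holders={T6}
Step 20: signal(T6) -> count=0 queue=[T4,T2,T3] holders={T1}
Final holders: T1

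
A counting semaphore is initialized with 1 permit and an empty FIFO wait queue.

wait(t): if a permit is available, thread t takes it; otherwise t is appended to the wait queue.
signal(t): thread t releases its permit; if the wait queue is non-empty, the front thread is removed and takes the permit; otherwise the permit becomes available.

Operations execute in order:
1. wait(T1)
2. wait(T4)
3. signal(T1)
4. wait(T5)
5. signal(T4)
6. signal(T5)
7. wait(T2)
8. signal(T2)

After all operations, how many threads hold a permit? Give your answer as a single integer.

Step 1: wait(T1) -> count=0 queue=[] holders={T1}
Step 2: wait(T4) -> count=0 queue=[T4] holders={T1}
Step 3: signal(T1) -> count=0 queue=[] holders={T4}
Step 4: wait(T5) -> count=0 queue=[T5] holders={T4}
Step 5: signal(T4) -> count=0 queue=[] holders={T5}
Step 6: signal(T5) -> count=1 queue=[] holders={none}
Step 7: wait(T2) -> count=0 queue=[] holders={T2}
Step 8: signal(T2) -> count=1 queue=[] holders={none}
Final holders: {none} -> 0 thread(s)

Answer: 0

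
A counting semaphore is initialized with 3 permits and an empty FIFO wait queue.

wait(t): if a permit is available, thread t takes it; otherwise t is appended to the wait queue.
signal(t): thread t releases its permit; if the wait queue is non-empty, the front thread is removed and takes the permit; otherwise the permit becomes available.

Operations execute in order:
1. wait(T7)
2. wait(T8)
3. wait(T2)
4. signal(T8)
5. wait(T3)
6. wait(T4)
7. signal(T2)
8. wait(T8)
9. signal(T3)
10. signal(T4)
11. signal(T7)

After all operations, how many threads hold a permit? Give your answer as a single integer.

Answer: 1

Derivation:
Step 1: wait(T7) -> count=2 queue=[] holders={T7}
Step 2: wait(T8) -> count=1 queue=[] holders={T7,T8}
Step 3: wait(T2) -> count=0 queue=[] holders={T2,T7,T8}
Step 4: signal(T8) -> count=1 queue=[] holders={T2,T7}
Step 5: wait(T3) -> count=0 queue=[] holders={T2,T3,T7}
Step 6: wait(T4) -> count=0 queue=[T4] holders={T2,T3,T7}
Step 7: signal(T2) -> count=0 queue=[] holders={T3,T4,T7}
Step 8: wait(T8) -> count=0 queue=[T8] holders={T3,T4,T7}
Step 9: signal(T3) -> count=0 queue=[] holders={T4,T7,T8}
Step 10: signal(T4) -> count=1 queue=[] holders={T7,T8}
Step 11: signal(T7) -> count=2 queue=[] holders={T8}
Final holders: {T8} -> 1 thread(s)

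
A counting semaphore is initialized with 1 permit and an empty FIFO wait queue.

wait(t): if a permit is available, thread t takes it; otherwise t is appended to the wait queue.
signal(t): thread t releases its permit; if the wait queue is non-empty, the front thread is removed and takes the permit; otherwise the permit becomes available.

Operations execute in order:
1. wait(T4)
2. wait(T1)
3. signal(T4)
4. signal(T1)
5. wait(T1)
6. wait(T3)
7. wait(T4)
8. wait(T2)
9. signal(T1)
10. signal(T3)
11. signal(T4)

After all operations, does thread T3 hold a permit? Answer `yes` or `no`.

Step 1: wait(T4) -> count=0 queue=[] holders={T4}
Step 2: wait(T1) -> count=0 queue=[T1] holders={T4}
Step 3: signal(T4) -> count=0 queue=[] holders={T1}
Step 4: signal(T1) -> count=1 queue=[] holders={none}
Step 5: wait(T1) -> count=0 queue=[] holders={T1}
Step 6: wait(T3) -> count=0 queue=[T3] holders={T1}
Step 7: wait(T4) -> count=0 queue=[T3,T4] holders={T1}
Step 8: wait(T2) -> count=0 queue=[T3,T4,T2] holders={T1}
Step 9: signal(T1) -> count=0 queue=[T4,T2] holders={T3}
Step 10: signal(T3) -> count=0 queue=[T2] holders={T4}
Step 11: signal(T4) -> count=0 queue=[] holders={T2}
Final holders: {T2} -> T3 not in holders

Answer: no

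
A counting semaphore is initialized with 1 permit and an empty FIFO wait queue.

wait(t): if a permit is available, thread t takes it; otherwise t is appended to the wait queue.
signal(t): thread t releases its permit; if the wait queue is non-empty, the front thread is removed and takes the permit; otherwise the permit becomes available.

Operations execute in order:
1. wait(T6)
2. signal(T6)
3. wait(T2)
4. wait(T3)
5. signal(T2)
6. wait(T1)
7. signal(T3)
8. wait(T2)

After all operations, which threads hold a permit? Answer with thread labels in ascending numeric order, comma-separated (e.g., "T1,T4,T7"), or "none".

Step 1: wait(T6) -> count=0 queue=[] holders={T6}
Step 2: signal(T6) -> count=1 queue=[] holders={none}
Step 3: wait(T2) -> count=0 queue=[] holders={T2}
Step 4: wait(T3) -> count=0 queue=[T3] holders={T2}
Step 5: signal(T2) -> count=0 queue=[] holders={T3}
Step 6: wait(T1) -> count=0 queue=[T1] holders={T3}
Step 7: signal(T3) -> count=0 queue=[] holders={T1}
Step 8: wait(T2) -> count=0 queue=[T2] holders={T1}
Final holders: T1

Answer: T1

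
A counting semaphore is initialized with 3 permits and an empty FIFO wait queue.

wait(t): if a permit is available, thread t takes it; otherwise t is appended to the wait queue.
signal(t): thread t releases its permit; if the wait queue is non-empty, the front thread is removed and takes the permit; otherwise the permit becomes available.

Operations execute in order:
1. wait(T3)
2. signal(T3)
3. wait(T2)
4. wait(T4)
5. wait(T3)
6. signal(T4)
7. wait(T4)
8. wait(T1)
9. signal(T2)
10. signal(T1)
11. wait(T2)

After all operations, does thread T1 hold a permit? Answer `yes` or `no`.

Step 1: wait(T3) -> count=2 queue=[] holders={T3}
Step 2: signal(T3) -> count=3 queue=[] holders={none}
Step 3: wait(T2) -> count=2 queue=[] holders={T2}
Step 4: wait(T4) -> count=1 queue=[] holders={T2,T4}
Step 5: wait(T3) -> count=0 queue=[] holders={T2,T3,T4}
Step 6: signal(T4) -> count=1 queue=[] holders={T2,T3}
Step 7: wait(T4) -> count=0 queue=[] holders={T2,T3,T4}
Step 8: wait(T1) -> count=0 queue=[T1] holders={T2,T3,T4}
Step 9: signal(T2) -> count=0 queue=[] holders={T1,T3,T4}
Step 10: signal(T1) -> count=1 queue=[] holders={T3,T4}
Step 11: wait(T2) -> count=0 queue=[] holders={T2,T3,T4}
Final holders: {T2,T3,T4} -> T1 not in holders

Answer: no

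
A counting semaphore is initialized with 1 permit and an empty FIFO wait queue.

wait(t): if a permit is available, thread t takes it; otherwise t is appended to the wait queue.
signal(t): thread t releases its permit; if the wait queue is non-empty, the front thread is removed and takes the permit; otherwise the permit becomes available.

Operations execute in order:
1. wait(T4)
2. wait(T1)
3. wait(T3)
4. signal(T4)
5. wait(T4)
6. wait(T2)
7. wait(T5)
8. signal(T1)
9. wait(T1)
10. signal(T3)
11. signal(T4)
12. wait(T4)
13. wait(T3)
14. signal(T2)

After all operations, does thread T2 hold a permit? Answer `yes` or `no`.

Step 1: wait(T4) -> count=0 queue=[] holders={T4}
Step 2: wait(T1) -> count=0 queue=[T1] holders={T4}
Step 3: wait(T3) -> count=0 queue=[T1,T3] holders={T4}
Step 4: signal(T4) -> count=0 queue=[T3] holders={T1}
Step 5: wait(T4) -> count=0 queue=[T3,T4] holders={T1}
Step 6: wait(T2) -> count=0 queue=[T3,T4,T2] holders={T1}
Step 7: wait(T5) -> count=0 queue=[T3,T4,T2,T5] holders={T1}
Step 8: signal(T1) -> count=0 queue=[T4,T2,T5] holders={T3}
Step 9: wait(T1) -> count=0 queue=[T4,T2,T5,T1] holders={T3}
Step 10: signal(T3) -> count=0 queue=[T2,T5,T1] holders={T4}
Step 11: signal(T4) -> count=0 queue=[T5,T1] holders={T2}
Step 12: wait(T4) -> count=0 queue=[T5,T1,T4] holders={T2}
Step 13: wait(T3) -> count=0 queue=[T5,T1,T4,T3] holders={T2}
Step 14: signal(T2) -> count=0 queue=[T1,T4,T3] holders={T5}
Final holders: {T5} -> T2 not in holders

Answer: no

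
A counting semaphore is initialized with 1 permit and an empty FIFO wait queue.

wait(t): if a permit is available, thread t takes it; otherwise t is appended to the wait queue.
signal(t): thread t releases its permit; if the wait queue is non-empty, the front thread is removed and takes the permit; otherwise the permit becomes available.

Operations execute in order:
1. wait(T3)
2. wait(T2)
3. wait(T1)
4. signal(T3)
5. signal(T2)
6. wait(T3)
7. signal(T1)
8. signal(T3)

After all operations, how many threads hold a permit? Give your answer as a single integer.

Answer: 0

Derivation:
Step 1: wait(T3) -> count=0 queue=[] holders={T3}
Step 2: wait(T2) -> count=0 queue=[T2] holders={T3}
Step 3: wait(T1) -> count=0 queue=[T2,T1] holders={T3}
Step 4: signal(T3) -> count=0 queue=[T1] holders={T2}
Step 5: signal(T2) -> count=0 queue=[] holders={T1}
Step 6: wait(T3) -> count=0 queue=[T3] holders={T1}
Step 7: signal(T1) -> count=0 queue=[] holders={T3}
Step 8: signal(T3) -> count=1 queue=[] holders={none}
Final holders: {none} -> 0 thread(s)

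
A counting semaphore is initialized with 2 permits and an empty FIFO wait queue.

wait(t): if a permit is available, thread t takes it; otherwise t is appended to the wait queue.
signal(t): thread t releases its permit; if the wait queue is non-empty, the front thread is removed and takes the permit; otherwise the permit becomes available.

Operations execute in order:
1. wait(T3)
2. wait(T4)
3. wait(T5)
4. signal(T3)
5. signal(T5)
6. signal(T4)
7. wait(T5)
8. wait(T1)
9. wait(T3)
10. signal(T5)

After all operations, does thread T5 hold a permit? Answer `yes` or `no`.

Answer: no

Derivation:
Step 1: wait(T3) -> count=1 queue=[] holders={T3}
Step 2: wait(T4) -> count=0 queue=[] holders={T3,T4}
Step 3: wait(T5) -> count=0 queue=[T5] holders={T3,T4}
Step 4: signal(T3) -> count=0 queue=[] holders={T4,T5}
Step 5: signal(T5) -> count=1 queue=[] holders={T4}
Step 6: signal(T4) -> count=2 queue=[] holders={none}
Step 7: wait(T5) -> count=1 queue=[] holders={T5}
Step 8: wait(T1) -> count=0 queue=[] holders={T1,T5}
Step 9: wait(T3) -> count=0 queue=[T3] holders={T1,T5}
Step 10: signal(T5) -> count=0 queue=[] holders={T1,T3}
Final holders: {T1,T3} -> T5 not in holders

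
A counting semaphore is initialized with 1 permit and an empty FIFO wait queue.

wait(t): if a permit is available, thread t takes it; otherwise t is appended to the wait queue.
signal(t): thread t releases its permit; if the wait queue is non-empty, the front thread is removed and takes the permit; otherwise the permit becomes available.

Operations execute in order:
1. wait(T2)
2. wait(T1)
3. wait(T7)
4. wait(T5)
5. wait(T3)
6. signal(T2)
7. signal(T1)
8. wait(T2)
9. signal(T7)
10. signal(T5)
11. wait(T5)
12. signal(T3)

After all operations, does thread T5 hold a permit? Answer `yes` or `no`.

Answer: no

Derivation:
Step 1: wait(T2) -> count=0 queue=[] holders={T2}
Step 2: wait(T1) -> count=0 queue=[T1] holders={T2}
Step 3: wait(T7) -> count=0 queue=[T1,T7] holders={T2}
Step 4: wait(T5) -> count=0 queue=[T1,T7,T5] holders={T2}
Step 5: wait(T3) -> count=0 queue=[T1,T7,T5,T3] holders={T2}
Step 6: signal(T2) -> count=0 queue=[T7,T5,T3] holders={T1}
Step 7: signal(T1) -> count=0 queue=[T5,T3] holders={T7}
Step 8: wait(T2) -> count=0 queue=[T5,T3,T2] holders={T7}
Step 9: signal(T7) -> count=0 queue=[T3,T2] holders={T5}
Step 10: signal(T5) -> count=0 queue=[T2] holders={T3}
Step 11: wait(T5) -> count=0 queue=[T2,T5] holders={T3}
Step 12: signal(T3) -> count=0 queue=[T5] holders={T2}
Final holders: {T2} -> T5 not in holders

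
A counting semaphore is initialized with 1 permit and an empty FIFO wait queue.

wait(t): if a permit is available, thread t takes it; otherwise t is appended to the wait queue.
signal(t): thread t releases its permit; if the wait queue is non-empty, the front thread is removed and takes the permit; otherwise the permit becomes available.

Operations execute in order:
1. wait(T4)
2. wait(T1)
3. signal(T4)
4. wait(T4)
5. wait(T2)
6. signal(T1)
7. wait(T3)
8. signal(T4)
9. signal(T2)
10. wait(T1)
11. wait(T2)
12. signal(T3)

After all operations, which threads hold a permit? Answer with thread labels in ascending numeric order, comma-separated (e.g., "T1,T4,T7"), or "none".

Answer: T1

Derivation:
Step 1: wait(T4) -> count=0 queue=[] holders={T4}
Step 2: wait(T1) -> count=0 queue=[T1] holders={T4}
Step 3: signal(T4) -> count=0 queue=[] holders={T1}
Step 4: wait(T4) -> count=0 queue=[T4] holders={T1}
Step 5: wait(T2) -> count=0 queue=[T4,T2] holders={T1}
Step 6: signal(T1) -> count=0 queue=[T2] holders={T4}
Step 7: wait(T3) -> count=0 queue=[T2,T3] holders={T4}
Step 8: signal(T4) -> count=0 queue=[T3] holders={T2}
Step 9: signal(T2) -> count=0 queue=[] holders={T3}
Step 10: wait(T1) -> count=0 queue=[T1] holders={T3}
Step 11: wait(T2) -> count=0 queue=[T1,T2] holders={T3}
Step 12: signal(T3) -> count=0 queue=[T2] holders={T1}
Final holders: T1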